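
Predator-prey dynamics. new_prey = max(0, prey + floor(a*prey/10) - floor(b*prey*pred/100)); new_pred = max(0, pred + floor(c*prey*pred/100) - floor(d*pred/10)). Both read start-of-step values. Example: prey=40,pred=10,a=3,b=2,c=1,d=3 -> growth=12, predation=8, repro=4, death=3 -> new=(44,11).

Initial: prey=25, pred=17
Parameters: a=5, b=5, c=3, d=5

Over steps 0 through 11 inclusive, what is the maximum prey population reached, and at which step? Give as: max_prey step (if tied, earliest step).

Step 1: prey: 25+12-21=16; pred: 17+12-8=21
Step 2: prey: 16+8-16=8; pred: 21+10-10=21
Step 3: prey: 8+4-8=4; pred: 21+5-10=16
Step 4: prey: 4+2-3=3; pred: 16+1-8=9
Step 5: prey: 3+1-1=3; pred: 9+0-4=5
Step 6: prey: 3+1-0=4; pred: 5+0-2=3
Step 7: prey: 4+2-0=6; pred: 3+0-1=2
Step 8: prey: 6+3-0=9; pred: 2+0-1=1
Step 9: prey: 9+4-0=13; pred: 1+0-0=1
Step 10: prey: 13+6-0=19; pred: 1+0-0=1
Step 11: prey: 19+9-0=28; pred: 1+0-0=1
Max prey = 28 at step 11

Answer: 28 11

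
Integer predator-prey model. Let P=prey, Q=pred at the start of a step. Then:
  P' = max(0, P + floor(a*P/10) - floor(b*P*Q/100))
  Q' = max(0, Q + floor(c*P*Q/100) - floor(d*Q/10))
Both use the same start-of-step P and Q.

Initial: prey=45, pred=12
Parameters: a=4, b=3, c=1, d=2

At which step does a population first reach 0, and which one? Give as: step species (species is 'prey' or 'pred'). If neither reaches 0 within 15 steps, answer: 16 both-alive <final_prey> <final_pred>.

Answer: 16 both-alive 6 6

Derivation:
Step 1: prey: 45+18-16=47; pred: 12+5-2=15
Step 2: prey: 47+18-21=44; pred: 15+7-3=19
Step 3: prey: 44+17-25=36; pred: 19+8-3=24
Step 4: prey: 36+14-25=25; pred: 24+8-4=28
Step 5: prey: 25+10-21=14; pred: 28+7-5=30
Step 6: prey: 14+5-12=7; pred: 30+4-6=28
Step 7: prey: 7+2-5=4; pred: 28+1-5=24
Step 8: prey: 4+1-2=3; pred: 24+0-4=20
Step 9: prey: 3+1-1=3; pred: 20+0-4=16
Step 10: prey: 3+1-1=3; pred: 16+0-3=13
Step 11: prey: 3+1-1=3; pred: 13+0-2=11
Step 12: prey: 3+1-0=4; pred: 11+0-2=9
Step 13: prey: 4+1-1=4; pred: 9+0-1=8
Step 14: prey: 4+1-0=5; pred: 8+0-1=7
Step 15: prey: 5+2-1=6; pred: 7+0-1=6
No extinction within 15 steps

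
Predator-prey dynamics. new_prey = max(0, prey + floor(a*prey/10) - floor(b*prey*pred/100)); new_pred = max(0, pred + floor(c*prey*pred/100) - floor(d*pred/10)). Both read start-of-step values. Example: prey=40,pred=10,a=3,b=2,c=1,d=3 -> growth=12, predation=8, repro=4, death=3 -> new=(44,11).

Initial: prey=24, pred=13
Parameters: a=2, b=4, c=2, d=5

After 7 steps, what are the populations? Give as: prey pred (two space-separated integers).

Answer: 10 1

Derivation:
Step 1: prey: 24+4-12=16; pred: 13+6-6=13
Step 2: prey: 16+3-8=11; pred: 13+4-6=11
Step 3: prey: 11+2-4=9; pred: 11+2-5=8
Step 4: prey: 9+1-2=8; pred: 8+1-4=5
Step 5: prey: 8+1-1=8; pred: 5+0-2=3
Step 6: prey: 8+1-0=9; pred: 3+0-1=2
Step 7: prey: 9+1-0=10; pred: 2+0-1=1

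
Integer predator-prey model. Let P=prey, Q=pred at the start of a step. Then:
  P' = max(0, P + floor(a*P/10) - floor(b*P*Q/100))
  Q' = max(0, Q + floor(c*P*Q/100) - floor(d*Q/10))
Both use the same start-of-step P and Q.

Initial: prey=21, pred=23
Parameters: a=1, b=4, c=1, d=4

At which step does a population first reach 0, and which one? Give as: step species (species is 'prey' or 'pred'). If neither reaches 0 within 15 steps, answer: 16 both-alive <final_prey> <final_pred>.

Answer: 16 both-alive 2 2

Derivation:
Step 1: prey: 21+2-19=4; pred: 23+4-9=18
Step 2: prey: 4+0-2=2; pred: 18+0-7=11
Step 3: prey: 2+0-0=2; pred: 11+0-4=7
Step 4: prey: 2+0-0=2; pred: 7+0-2=5
Step 5: prey: 2+0-0=2; pred: 5+0-2=3
Step 6: prey: 2+0-0=2; pred: 3+0-1=2
Step 7: prey: 2+0-0=2; pred: 2+0-0=2
Steps 8-15: state stable at prey=2, pred=2 (no change)
No extinction within 15 steps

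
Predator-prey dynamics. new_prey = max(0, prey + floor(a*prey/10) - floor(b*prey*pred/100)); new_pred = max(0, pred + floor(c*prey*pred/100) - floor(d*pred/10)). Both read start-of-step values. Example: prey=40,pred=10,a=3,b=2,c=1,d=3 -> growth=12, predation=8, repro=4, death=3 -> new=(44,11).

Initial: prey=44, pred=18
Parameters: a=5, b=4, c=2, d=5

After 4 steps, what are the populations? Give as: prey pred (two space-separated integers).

Answer: 4 15

Derivation:
Step 1: prey: 44+22-31=35; pred: 18+15-9=24
Step 2: prey: 35+17-33=19; pred: 24+16-12=28
Step 3: prey: 19+9-21=7; pred: 28+10-14=24
Step 4: prey: 7+3-6=4; pred: 24+3-12=15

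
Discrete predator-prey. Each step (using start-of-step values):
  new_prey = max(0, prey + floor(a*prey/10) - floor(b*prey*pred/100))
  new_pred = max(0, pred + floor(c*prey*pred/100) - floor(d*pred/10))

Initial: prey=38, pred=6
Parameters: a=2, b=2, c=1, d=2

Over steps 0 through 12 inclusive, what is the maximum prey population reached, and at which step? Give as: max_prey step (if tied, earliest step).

Answer: 45 3

Derivation:
Step 1: prey: 38+7-4=41; pred: 6+2-1=7
Step 2: prey: 41+8-5=44; pred: 7+2-1=8
Step 3: prey: 44+8-7=45; pred: 8+3-1=10
Step 4: prey: 45+9-9=45; pred: 10+4-2=12
Step 5: prey: 45+9-10=44; pred: 12+5-2=15
Step 6: prey: 44+8-13=39; pred: 15+6-3=18
Step 7: prey: 39+7-14=32; pred: 18+7-3=22
Step 8: prey: 32+6-14=24; pred: 22+7-4=25
Step 9: prey: 24+4-12=16; pred: 25+6-5=26
Step 10: prey: 16+3-8=11; pred: 26+4-5=25
Step 11: prey: 11+2-5=8; pred: 25+2-5=22
Step 12: prey: 8+1-3=6; pred: 22+1-4=19
Max prey = 45 at step 3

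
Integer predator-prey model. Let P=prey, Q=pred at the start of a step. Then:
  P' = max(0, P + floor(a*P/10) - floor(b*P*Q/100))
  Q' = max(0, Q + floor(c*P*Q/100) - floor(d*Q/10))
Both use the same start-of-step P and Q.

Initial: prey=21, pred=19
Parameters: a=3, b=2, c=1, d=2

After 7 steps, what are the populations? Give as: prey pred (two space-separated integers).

Answer: 12 17

Derivation:
Step 1: prey: 21+6-7=20; pred: 19+3-3=19
Step 2: prey: 20+6-7=19; pred: 19+3-3=19
Step 3: prey: 19+5-7=17; pred: 19+3-3=19
Step 4: prey: 17+5-6=16; pred: 19+3-3=19
Step 5: prey: 16+4-6=14; pred: 19+3-3=19
Step 6: prey: 14+4-5=13; pred: 19+2-3=18
Step 7: prey: 13+3-4=12; pred: 18+2-3=17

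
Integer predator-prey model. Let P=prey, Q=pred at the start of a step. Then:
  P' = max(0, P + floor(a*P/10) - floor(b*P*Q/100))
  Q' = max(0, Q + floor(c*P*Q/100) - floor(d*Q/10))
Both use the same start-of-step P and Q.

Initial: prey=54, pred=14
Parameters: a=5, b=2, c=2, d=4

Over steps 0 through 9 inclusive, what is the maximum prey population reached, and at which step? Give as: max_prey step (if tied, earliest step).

Step 1: prey: 54+27-15=66; pred: 14+15-5=24
Step 2: prey: 66+33-31=68; pred: 24+31-9=46
Step 3: prey: 68+34-62=40; pred: 46+62-18=90
Step 4: prey: 40+20-72=0; pred: 90+72-36=126
Step 5: prey: 0+0-0=0; pred: 126+0-50=76
Step 6: prey: 0+0-0=0; pred: 76+0-30=46
Step 7: prey: 0+0-0=0; pred: 46+0-18=28
Step 8: prey: 0+0-0=0; pred: 28+0-11=17
Step 9: prey: 0+0-0=0; pred: 17+0-6=11
Max prey = 68 at step 2

Answer: 68 2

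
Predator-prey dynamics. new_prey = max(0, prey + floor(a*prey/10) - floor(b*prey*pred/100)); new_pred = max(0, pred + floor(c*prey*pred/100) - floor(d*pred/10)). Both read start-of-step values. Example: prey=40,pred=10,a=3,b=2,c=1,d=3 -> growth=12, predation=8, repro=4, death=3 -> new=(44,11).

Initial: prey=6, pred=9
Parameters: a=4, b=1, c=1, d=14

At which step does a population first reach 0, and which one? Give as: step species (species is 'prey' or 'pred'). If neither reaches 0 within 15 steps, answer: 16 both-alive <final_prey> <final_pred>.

Step 1: prey: 6+2-0=8; pred: 9+0-12=0
First extinction: pred at step 1

Answer: 1 pred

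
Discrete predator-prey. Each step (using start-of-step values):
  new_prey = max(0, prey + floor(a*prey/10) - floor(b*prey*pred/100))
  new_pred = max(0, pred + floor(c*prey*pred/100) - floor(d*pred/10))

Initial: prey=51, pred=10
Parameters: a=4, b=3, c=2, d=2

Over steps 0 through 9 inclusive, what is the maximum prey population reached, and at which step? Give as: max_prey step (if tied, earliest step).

Answer: 56 1

Derivation:
Step 1: prey: 51+20-15=56; pred: 10+10-2=18
Step 2: prey: 56+22-30=48; pred: 18+20-3=35
Step 3: prey: 48+19-50=17; pred: 35+33-7=61
Step 4: prey: 17+6-31=0; pred: 61+20-12=69
Step 5: prey: 0+0-0=0; pred: 69+0-13=56
Step 6: prey: 0+0-0=0; pred: 56+0-11=45
Step 7: prey: 0+0-0=0; pred: 45+0-9=36
Step 8: prey: 0+0-0=0; pred: 36+0-7=29
Step 9: prey: 0+0-0=0; pred: 29+0-5=24
Max prey = 56 at step 1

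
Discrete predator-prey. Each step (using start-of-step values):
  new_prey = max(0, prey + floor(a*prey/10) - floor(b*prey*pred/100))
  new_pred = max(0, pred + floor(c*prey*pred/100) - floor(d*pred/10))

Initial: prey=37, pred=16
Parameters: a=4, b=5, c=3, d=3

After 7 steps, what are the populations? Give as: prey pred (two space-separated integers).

Step 1: prey: 37+14-29=22; pred: 16+17-4=29
Step 2: prey: 22+8-31=0; pred: 29+19-8=40
Step 3: prey: 0+0-0=0; pred: 40+0-12=28
Step 4: prey: 0+0-0=0; pred: 28+0-8=20
Step 5: prey: 0+0-0=0; pred: 20+0-6=14
Step 6: prey: 0+0-0=0; pred: 14+0-4=10
Step 7: prey: 0+0-0=0; pred: 10+0-3=7

Answer: 0 7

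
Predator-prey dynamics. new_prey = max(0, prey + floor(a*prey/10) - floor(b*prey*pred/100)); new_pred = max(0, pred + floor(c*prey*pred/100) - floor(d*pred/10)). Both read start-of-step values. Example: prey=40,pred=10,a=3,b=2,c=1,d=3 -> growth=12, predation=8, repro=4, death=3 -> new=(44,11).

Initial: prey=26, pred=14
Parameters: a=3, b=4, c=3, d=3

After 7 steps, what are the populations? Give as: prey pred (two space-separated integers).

Step 1: prey: 26+7-14=19; pred: 14+10-4=20
Step 2: prey: 19+5-15=9; pred: 20+11-6=25
Step 3: prey: 9+2-9=2; pred: 25+6-7=24
Step 4: prey: 2+0-1=1; pred: 24+1-7=18
Step 5: prey: 1+0-0=1; pred: 18+0-5=13
Step 6: prey: 1+0-0=1; pred: 13+0-3=10
Step 7: prey: 1+0-0=1; pred: 10+0-3=7

Answer: 1 7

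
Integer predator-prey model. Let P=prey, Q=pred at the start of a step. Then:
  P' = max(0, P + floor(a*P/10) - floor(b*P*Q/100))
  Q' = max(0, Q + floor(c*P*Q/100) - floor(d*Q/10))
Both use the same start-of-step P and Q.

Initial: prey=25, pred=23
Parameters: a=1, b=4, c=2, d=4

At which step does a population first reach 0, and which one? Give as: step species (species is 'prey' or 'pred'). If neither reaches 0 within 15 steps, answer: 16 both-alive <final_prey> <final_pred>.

Step 1: prey: 25+2-23=4; pred: 23+11-9=25
Step 2: prey: 4+0-4=0; pred: 25+2-10=17
First extinction: prey at step 2

Answer: 2 prey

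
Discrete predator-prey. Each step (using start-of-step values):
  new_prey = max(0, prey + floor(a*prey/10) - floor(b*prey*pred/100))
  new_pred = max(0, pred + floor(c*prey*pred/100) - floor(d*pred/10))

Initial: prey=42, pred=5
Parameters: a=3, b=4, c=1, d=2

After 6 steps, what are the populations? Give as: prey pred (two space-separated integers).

Answer: 26 17

Derivation:
Step 1: prey: 42+12-8=46; pred: 5+2-1=6
Step 2: prey: 46+13-11=48; pred: 6+2-1=7
Step 3: prey: 48+14-13=49; pred: 7+3-1=9
Step 4: prey: 49+14-17=46; pred: 9+4-1=12
Step 5: prey: 46+13-22=37; pred: 12+5-2=15
Step 6: prey: 37+11-22=26; pred: 15+5-3=17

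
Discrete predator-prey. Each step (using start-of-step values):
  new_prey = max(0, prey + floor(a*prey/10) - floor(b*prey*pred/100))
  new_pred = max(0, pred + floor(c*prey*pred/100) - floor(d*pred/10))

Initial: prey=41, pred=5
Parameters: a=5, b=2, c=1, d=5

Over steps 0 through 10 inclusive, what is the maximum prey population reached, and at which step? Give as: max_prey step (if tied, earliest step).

Step 1: prey: 41+20-4=57; pred: 5+2-2=5
Step 2: prey: 57+28-5=80; pred: 5+2-2=5
Step 3: prey: 80+40-8=112; pred: 5+4-2=7
Step 4: prey: 112+56-15=153; pred: 7+7-3=11
Step 5: prey: 153+76-33=196; pred: 11+16-5=22
Step 6: prey: 196+98-86=208; pred: 22+43-11=54
Step 7: prey: 208+104-224=88; pred: 54+112-27=139
Step 8: prey: 88+44-244=0; pred: 139+122-69=192
Step 9: prey: 0+0-0=0; pred: 192+0-96=96
Step 10: prey: 0+0-0=0; pred: 96+0-48=48
Max prey = 208 at step 6

Answer: 208 6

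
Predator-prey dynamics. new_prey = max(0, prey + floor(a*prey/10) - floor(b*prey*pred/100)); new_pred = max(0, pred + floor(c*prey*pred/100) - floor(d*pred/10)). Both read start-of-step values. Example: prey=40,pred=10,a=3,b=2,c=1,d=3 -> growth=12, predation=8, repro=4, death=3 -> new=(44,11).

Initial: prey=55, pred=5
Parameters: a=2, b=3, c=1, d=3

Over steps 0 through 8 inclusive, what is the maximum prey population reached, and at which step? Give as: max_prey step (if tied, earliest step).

Answer: 59 2

Derivation:
Step 1: prey: 55+11-8=58; pred: 5+2-1=6
Step 2: prey: 58+11-10=59; pred: 6+3-1=8
Step 3: prey: 59+11-14=56; pred: 8+4-2=10
Step 4: prey: 56+11-16=51; pred: 10+5-3=12
Step 5: prey: 51+10-18=43; pred: 12+6-3=15
Step 6: prey: 43+8-19=32; pred: 15+6-4=17
Step 7: prey: 32+6-16=22; pred: 17+5-5=17
Step 8: prey: 22+4-11=15; pred: 17+3-5=15
Max prey = 59 at step 2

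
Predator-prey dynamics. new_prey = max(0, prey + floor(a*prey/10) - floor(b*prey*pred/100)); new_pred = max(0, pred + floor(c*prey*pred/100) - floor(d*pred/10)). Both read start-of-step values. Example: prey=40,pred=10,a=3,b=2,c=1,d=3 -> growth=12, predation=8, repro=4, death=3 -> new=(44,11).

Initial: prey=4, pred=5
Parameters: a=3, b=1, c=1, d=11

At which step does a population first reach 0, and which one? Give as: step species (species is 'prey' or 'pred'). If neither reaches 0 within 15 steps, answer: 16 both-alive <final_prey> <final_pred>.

Step 1: prey: 4+1-0=5; pred: 5+0-5=0
First extinction: pred at step 1

Answer: 1 pred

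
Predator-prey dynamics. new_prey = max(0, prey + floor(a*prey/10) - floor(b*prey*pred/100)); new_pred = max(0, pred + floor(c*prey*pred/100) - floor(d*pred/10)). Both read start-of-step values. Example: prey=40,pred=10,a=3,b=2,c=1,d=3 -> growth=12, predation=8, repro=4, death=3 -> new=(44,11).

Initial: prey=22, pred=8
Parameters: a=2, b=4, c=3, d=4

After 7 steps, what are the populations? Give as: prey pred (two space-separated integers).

Step 1: prey: 22+4-7=19; pred: 8+5-3=10
Step 2: prey: 19+3-7=15; pred: 10+5-4=11
Step 3: prey: 15+3-6=12; pred: 11+4-4=11
Step 4: prey: 12+2-5=9; pred: 11+3-4=10
Step 5: prey: 9+1-3=7; pred: 10+2-4=8
Step 6: prey: 7+1-2=6; pred: 8+1-3=6
Step 7: prey: 6+1-1=6; pred: 6+1-2=5

Answer: 6 5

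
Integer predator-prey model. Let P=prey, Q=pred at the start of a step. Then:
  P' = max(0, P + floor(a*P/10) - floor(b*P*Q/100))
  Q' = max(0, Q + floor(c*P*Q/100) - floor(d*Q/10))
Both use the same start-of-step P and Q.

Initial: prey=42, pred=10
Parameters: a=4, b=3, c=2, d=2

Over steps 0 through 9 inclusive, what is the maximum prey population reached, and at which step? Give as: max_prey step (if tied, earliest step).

Answer: 46 1

Derivation:
Step 1: prey: 42+16-12=46; pred: 10+8-2=16
Step 2: prey: 46+18-22=42; pred: 16+14-3=27
Step 3: prey: 42+16-34=24; pred: 27+22-5=44
Step 4: prey: 24+9-31=2; pred: 44+21-8=57
Step 5: prey: 2+0-3=0; pred: 57+2-11=48
Step 6: prey: 0+0-0=0; pred: 48+0-9=39
Step 7: prey: 0+0-0=0; pred: 39+0-7=32
Step 8: prey: 0+0-0=0; pred: 32+0-6=26
Step 9: prey: 0+0-0=0; pred: 26+0-5=21
Max prey = 46 at step 1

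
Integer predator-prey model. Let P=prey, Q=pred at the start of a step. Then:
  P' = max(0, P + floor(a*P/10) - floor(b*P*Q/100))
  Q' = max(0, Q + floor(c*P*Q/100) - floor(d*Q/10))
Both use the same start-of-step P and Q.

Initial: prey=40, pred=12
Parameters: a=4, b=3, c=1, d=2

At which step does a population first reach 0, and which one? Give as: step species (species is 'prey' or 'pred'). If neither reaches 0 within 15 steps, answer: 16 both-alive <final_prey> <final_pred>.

Answer: 16 both-alive 10 6

Derivation:
Step 1: prey: 40+16-14=42; pred: 12+4-2=14
Step 2: prey: 42+16-17=41; pred: 14+5-2=17
Step 3: prey: 41+16-20=37; pred: 17+6-3=20
Step 4: prey: 37+14-22=29; pred: 20+7-4=23
Step 5: prey: 29+11-20=20; pred: 23+6-4=25
Step 6: prey: 20+8-15=13; pred: 25+5-5=25
Step 7: prey: 13+5-9=9; pred: 25+3-5=23
Step 8: prey: 9+3-6=6; pred: 23+2-4=21
Step 9: prey: 6+2-3=5; pred: 21+1-4=18
Step 10: prey: 5+2-2=5; pred: 18+0-3=15
Step 11: prey: 5+2-2=5; pred: 15+0-3=12
Step 12: prey: 5+2-1=6; pred: 12+0-2=10
Step 13: prey: 6+2-1=7; pred: 10+0-2=8
Step 14: prey: 7+2-1=8; pred: 8+0-1=7
Step 15: prey: 8+3-1=10; pred: 7+0-1=6
No extinction within 15 steps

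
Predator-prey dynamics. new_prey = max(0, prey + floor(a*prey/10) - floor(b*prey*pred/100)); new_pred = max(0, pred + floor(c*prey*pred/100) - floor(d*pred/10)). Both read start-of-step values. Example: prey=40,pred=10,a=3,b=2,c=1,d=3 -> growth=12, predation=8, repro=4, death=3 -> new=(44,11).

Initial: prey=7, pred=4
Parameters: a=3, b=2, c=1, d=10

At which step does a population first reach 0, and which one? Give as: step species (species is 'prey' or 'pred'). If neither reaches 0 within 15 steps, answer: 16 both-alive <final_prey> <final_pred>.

Step 1: prey: 7+2-0=9; pred: 4+0-4=0
First extinction: pred at step 1

Answer: 1 pred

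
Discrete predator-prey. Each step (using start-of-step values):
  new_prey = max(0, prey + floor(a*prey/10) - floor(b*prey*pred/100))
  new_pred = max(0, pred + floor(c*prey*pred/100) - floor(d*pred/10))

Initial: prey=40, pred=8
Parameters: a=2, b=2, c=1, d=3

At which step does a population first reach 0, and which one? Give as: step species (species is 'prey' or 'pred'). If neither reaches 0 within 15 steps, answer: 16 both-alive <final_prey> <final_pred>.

Answer: 16 both-alive 16 8

Derivation:
Step 1: prey: 40+8-6=42; pred: 8+3-2=9
Step 2: prey: 42+8-7=43; pred: 9+3-2=10
Step 3: prey: 43+8-8=43; pred: 10+4-3=11
Step 4: prey: 43+8-9=42; pred: 11+4-3=12
Step 5: prey: 42+8-10=40; pred: 12+5-3=14
Step 6: prey: 40+8-11=37; pred: 14+5-4=15
Step 7: prey: 37+7-11=33; pred: 15+5-4=16
Step 8: prey: 33+6-10=29; pred: 16+5-4=17
Step 9: prey: 29+5-9=25; pred: 17+4-5=16
Step 10: prey: 25+5-8=22; pred: 16+4-4=16
Step 11: prey: 22+4-7=19; pred: 16+3-4=15
Step 12: prey: 19+3-5=17; pred: 15+2-4=13
Step 13: prey: 17+3-4=16; pred: 13+2-3=12
Step 14: prey: 16+3-3=16; pred: 12+1-3=10
Step 15: prey: 16+3-3=16; pred: 10+1-3=8
No extinction within 15 steps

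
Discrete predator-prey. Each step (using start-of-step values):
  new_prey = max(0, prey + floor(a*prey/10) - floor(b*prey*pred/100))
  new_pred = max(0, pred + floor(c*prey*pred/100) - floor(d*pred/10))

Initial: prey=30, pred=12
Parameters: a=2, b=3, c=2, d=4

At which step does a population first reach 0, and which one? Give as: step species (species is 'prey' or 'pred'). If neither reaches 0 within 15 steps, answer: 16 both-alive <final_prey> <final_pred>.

Step 1: prey: 30+6-10=26; pred: 12+7-4=15
Step 2: prey: 26+5-11=20; pred: 15+7-6=16
Step 3: prey: 20+4-9=15; pred: 16+6-6=16
Step 4: prey: 15+3-7=11; pred: 16+4-6=14
Step 5: prey: 11+2-4=9; pred: 14+3-5=12
Step 6: prey: 9+1-3=7; pred: 12+2-4=10
Step 7: prey: 7+1-2=6; pred: 10+1-4=7
Step 8: prey: 6+1-1=6; pred: 7+0-2=5
Step 9: prey: 6+1-0=7; pred: 5+0-2=3
Step 10: prey: 7+1-0=8; pred: 3+0-1=2
Step 11: prey: 8+1-0=9; pred: 2+0-0=2
Step 12: prey: 9+1-0=10; pred: 2+0-0=2
Step 13: prey: 10+2-0=12; pred: 2+0-0=2
Step 14: prey: 12+2-0=14; pred: 2+0-0=2
Step 15: prey: 14+2-0=16; pred: 2+0-0=2
No extinction within 15 steps

Answer: 16 both-alive 16 2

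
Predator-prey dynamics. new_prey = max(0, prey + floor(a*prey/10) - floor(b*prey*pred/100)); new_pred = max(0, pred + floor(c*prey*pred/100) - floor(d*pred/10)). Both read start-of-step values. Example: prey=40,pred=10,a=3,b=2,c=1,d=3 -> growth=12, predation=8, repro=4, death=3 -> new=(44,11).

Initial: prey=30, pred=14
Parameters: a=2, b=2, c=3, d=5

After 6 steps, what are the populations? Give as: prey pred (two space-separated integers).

Answer: 5 16

Derivation:
Step 1: prey: 30+6-8=28; pred: 14+12-7=19
Step 2: prey: 28+5-10=23; pred: 19+15-9=25
Step 3: prey: 23+4-11=16; pred: 25+17-12=30
Step 4: prey: 16+3-9=10; pred: 30+14-15=29
Step 5: prey: 10+2-5=7; pred: 29+8-14=23
Step 6: prey: 7+1-3=5; pred: 23+4-11=16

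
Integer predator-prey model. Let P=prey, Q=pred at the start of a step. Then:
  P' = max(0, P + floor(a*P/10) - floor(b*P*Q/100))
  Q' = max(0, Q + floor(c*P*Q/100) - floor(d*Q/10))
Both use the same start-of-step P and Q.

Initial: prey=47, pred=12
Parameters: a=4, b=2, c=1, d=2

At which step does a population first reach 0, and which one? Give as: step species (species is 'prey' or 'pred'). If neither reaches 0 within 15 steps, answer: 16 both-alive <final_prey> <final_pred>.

Answer: 16 both-alive 1 11

Derivation:
Step 1: prey: 47+18-11=54; pred: 12+5-2=15
Step 2: prey: 54+21-16=59; pred: 15+8-3=20
Step 3: prey: 59+23-23=59; pred: 20+11-4=27
Step 4: prey: 59+23-31=51; pred: 27+15-5=37
Step 5: prey: 51+20-37=34; pred: 37+18-7=48
Step 6: prey: 34+13-32=15; pred: 48+16-9=55
Step 7: prey: 15+6-16=5; pred: 55+8-11=52
Step 8: prey: 5+2-5=2; pred: 52+2-10=44
Step 9: prey: 2+0-1=1; pred: 44+0-8=36
Step 10: prey: 1+0-0=1; pred: 36+0-7=29
Step 11: prey: 1+0-0=1; pred: 29+0-5=24
Step 12: prey: 1+0-0=1; pred: 24+0-4=20
Step 13: prey: 1+0-0=1; pred: 20+0-4=16
Step 14: prey: 1+0-0=1; pred: 16+0-3=13
Step 15: prey: 1+0-0=1; pred: 13+0-2=11
No extinction within 15 steps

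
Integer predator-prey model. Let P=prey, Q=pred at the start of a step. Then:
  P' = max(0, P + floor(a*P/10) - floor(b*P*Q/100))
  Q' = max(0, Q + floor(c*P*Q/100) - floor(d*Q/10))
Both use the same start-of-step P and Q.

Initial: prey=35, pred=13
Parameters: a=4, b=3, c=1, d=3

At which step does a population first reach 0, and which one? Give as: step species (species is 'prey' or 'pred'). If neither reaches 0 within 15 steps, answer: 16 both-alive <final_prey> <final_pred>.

Answer: 16 both-alive 33 9

Derivation:
Step 1: prey: 35+14-13=36; pred: 13+4-3=14
Step 2: prey: 36+14-15=35; pred: 14+5-4=15
Step 3: prey: 35+14-15=34; pred: 15+5-4=16
Step 4: prey: 34+13-16=31; pred: 16+5-4=17
Step 5: prey: 31+12-15=28; pred: 17+5-5=17
Step 6: prey: 28+11-14=25; pred: 17+4-5=16
Step 7: prey: 25+10-12=23; pred: 16+4-4=16
Step 8: prey: 23+9-11=21; pred: 16+3-4=15
Step 9: prey: 21+8-9=20; pred: 15+3-4=14
Step 10: prey: 20+8-8=20; pred: 14+2-4=12
Step 11: prey: 20+8-7=21; pred: 12+2-3=11
Step 12: prey: 21+8-6=23; pred: 11+2-3=10
Step 13: prey: 23+9-6=26; pred: 10+2-3=9
Step 14: prey: 26+10-7=29; pred: 9+2-2=9
Step 15: prey: 29+11-7=33; pred: 9+2-2=9
No extinction within 15 steps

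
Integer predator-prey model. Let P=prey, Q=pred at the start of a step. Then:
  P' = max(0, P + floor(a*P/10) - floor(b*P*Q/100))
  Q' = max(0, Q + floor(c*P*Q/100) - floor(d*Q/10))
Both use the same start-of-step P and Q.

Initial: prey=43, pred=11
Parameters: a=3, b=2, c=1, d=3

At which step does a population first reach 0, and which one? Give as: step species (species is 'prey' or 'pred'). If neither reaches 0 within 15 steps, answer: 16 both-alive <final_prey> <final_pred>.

Step 1: prey: 43+12-9=46; pred: 11+4-3=12
Step 2: prey: 46+13-11=48; pred: 12+5-3=14
Step 3: prey: 48+14-13=49; pred: 14+6-4=16
Step 4: prey: 49+14-15=48; pred: 16+7-4=19
Step 5: prey: 48+14-18=44; pred: 19+9-5=23
Step 6: prey: 44+13-20=37; pred: 23+10-6=27
Step 7: prey: 37+11-19=29; pred: 27+9-8=28
Step 8: prey: 29+8-16=21; pred: 28+8-8=28
Step 9: prey: 21+6-11=16; pred: 28+5-8=25
Step 10: prey: 16+4-8=12; pred: 25+4-7=22
Step 11: prey: 12+3-5=10; pred: 22+2-6=18
Step 12: prey: 10+3-3=10; pred: 18+1-5=14
Step 13: prey: 10+3-2=11; pred: 14+1-4=11
Step 14: prey: 11+3-2=12; pred: 11+1-3=9
Step 15: prey: 12+3-2=13; pred: 9+1-2=8
No extinction within 15 steps

Answer: 16 both-alive 13 8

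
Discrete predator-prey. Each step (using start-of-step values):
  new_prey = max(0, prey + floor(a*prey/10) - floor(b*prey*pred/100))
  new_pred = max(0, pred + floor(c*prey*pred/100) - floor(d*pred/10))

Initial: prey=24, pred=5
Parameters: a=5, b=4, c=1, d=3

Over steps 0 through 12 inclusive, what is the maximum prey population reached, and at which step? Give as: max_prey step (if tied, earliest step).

Answer: 86 6

Derivation:
Step 1: prey: 24+12-4=32; pred: 5+1-1=5
Step 2: prey: 32+16-6=42; pred: 5+1-1=5
Step 3: prey: 42+21-8=55; pred: 5+2-1=6
Step 4: prey: 55+27-13=69; pred: 6+3-1=8
Step 5: prey: 69+34-22=81; pred: 8+5-2=11
Step 6: prey: 81+40-35=86; pred: 11+8-3=16
Step 7: prey: 86+43-55=74; pred: 16+13-4=25
Step 8: prey: 74+37-74=37; pred: 25+18-7=36
Step 9: prey: 37+18-53=2; pred: 36+13-10=39
Step 10: prey: 2+1-3=0; pred: 39+0-11=28
Step 11: prey: 0+0-0=0; pred: 28+0-8=20
Step 12: prey: 0+0-0=0; pred: 20+0-6=14
Max prey = 86 at step 6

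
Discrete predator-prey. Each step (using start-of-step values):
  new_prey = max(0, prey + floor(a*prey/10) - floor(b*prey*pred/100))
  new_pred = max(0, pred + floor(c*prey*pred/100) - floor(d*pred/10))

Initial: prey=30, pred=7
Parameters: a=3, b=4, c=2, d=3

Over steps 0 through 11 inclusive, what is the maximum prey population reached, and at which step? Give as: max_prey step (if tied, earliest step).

Answer: 31 1

Derivation:
Step 1: prey: 30+9-8=31; pred: 7+4-2=9
Step 2: prey: 31+9-11=29; pred: 9+5-2=12
Step 3: prey: 29+8-13=24; pred: 12+6-3=15
Step 4: prey: 24+7-14=17; pred: 15+7-4=18
Step 5: prey: 17+5-12=10; pred: 18+6-5=19
Step 6: prey: 10+3-7=6; pred: 19+3-5=17
Step 7: prey: 6+1-4=3; pred: 17+2-5=14
Step 8: prey: 3+0-1=2; pred: 14+0-4=10
Step 9: prey: 2+0-0=2; pred: 10+0-3=7
Step 10: prey: 2+0-0=2; pred: 7+0-2=5
Step 11: prey: 2+0-0=2; pred: 5+0-1=4
Max prey = 31 at step 1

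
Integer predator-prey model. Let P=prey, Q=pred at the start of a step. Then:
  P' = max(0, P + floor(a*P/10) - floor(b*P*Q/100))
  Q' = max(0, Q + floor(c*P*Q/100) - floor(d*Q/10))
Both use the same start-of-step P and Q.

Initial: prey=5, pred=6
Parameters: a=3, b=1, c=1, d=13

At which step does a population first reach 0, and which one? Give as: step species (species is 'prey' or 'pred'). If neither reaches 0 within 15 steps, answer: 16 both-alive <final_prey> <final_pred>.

Step 1: prey: 5+1-0=6; pred: 6+0-7=0
First extinction: pred at step 1

Answer: 1 pred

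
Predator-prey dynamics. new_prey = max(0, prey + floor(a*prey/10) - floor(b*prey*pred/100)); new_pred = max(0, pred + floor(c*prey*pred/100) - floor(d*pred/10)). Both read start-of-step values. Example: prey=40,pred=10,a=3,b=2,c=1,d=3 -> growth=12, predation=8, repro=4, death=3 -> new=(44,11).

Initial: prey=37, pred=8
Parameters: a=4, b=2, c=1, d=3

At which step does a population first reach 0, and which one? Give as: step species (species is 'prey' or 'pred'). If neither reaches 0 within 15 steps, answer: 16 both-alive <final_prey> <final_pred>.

Answer: 10 prey

Derivation:
Step 1: prey: 37+14-5=46; pred: 8+2-2=8
Step 2: prey: 46+18-7=57; pred: 8+3-2=9
Step 3: prey: 57+22-10=69; pred: 9+5-2=12
Step 4: prey: 69+27-16=80; pred: 12+8-3=17
Step 5: prey: 80+32-27=85; pred: 17+13-5=25
Step 6: prey: 85+34-42=77; pred: 25+21-7=39
Step 7: prey: 77+30-60=47; pred: 39+30-11=58
Step 8: prey: 47+18-54=11; pred: 58+27-17=68
Step 9: prey: 11+4-14=1; pred: 68+7-20=55
Step 10: prey: 1+0-1=0; pred: 55+0-16=39
First extinction: prey at step 10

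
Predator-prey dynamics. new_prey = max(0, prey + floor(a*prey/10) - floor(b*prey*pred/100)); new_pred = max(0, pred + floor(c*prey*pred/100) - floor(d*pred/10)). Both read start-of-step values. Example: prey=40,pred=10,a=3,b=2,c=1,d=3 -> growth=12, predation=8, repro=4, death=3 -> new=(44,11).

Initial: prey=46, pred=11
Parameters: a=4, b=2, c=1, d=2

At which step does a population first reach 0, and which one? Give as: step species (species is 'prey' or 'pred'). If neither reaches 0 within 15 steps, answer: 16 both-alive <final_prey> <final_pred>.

Answer: 16 both-alive 1 11

Derivation:
Step 1: prey: 46+18-10=54; pred: 11+5-2=14
Step 2: prey: 54+21-15=60; pred: 14+7-2=19
Step 3: prey: 60+24-22=62; pred: 19+11-3=27
Step 4: prey: 62+24-33=53; pred: 27+16-5=38
Step 5: prey: 53+21-40=34; pred: 38+20-7=51
Step 6: prey: 34+13-34=13; pred: 51+17-10=58
Step 7: prey: 13+5-15=3; pred: 58+7-11=54
Step 8: prey: 3+1-3=1; pred: 54+1-10=45
Step 9: prey: 1+0-0=1; pred: 45+0-9=36
Step 10: prey: 1+0-0=1; pred: 36+0-7=29
Step 11: prey: 1+0-0=1; pred: 29+0-5=24
Step 12: prey: 1+0-0=1; pred: 24+0-4=20
Step 13: prey: 1+0-0=1; pred: 20+0-4=16
Step 14: prey: 1+0-0=1; pred: 16+0-3=13
Step 15: prey: 1+0-0=1; pred: 13+0-2=11
No extinction within 15 steps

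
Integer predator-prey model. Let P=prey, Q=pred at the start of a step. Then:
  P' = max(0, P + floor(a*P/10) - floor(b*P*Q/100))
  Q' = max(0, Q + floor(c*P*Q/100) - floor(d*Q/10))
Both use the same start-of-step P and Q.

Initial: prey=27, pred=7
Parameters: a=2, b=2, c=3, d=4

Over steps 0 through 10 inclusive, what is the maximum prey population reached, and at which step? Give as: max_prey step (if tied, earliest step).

Answer: 29 1

Derivation:
Step 1: prey: 27+5-3=29; pred: 7+5-2=10
Step 2: prey: 29+5-5=29; pred: 10+8-4=14
Step 3: prey: 29+5-8=26; pred: 14+12-5=21
Step 4: prey: 26+5-10=21; pred: 21+16-8=29
Step 5: prey: 21+4-12=13; pred: 29+18-11=36
Step 6: prey: 13+2-9=6; pred: 36+14-14=36
Step 7: prey: 6+1-4=3; pred: 36+6-14=28
Step 8: prey: 3+0-1=2; pred: 28+2-11=19
Step 9: prey: 2+0-0=2; pred: 19+1-7=13
Step 10: prey: 2+0-0=2; pred: 13+0-5=8
Max prey = 29 at step 1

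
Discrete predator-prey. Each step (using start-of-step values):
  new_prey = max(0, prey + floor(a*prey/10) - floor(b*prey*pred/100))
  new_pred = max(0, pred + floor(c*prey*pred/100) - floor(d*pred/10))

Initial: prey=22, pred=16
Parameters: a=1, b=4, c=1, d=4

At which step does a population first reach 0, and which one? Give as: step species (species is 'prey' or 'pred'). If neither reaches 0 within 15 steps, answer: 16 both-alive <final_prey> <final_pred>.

Answer: 16 both-alive 4 2

Derivation:
Step 1: prey: 22+2-14=10; pred: 16+3-6=13
Step 2: prey: 10+1-5=6; pred: 13+1-5=9
Step 3: prey: 6+0-2=4; pred: 9+0-3=6
Step 4: prey: 4+0-0=4; pred: 6+0-2=4
Step 5: prey: 4+0-0=4; pred: 4+0-1=3
Step 6: prey: 4+0-0=4; pred: 3+0-1=2
Step 7: prey: 4+0-0=4; pred: 2+0-0=2
Steps 8-15: state stable at prey=4, pred=2 (no change)
No extinction within 15 steps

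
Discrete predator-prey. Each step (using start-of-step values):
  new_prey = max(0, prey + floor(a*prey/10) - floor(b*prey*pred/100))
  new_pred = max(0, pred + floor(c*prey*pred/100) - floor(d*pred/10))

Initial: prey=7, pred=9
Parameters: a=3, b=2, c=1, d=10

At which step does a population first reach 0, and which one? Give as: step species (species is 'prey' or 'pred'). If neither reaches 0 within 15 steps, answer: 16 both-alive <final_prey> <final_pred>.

Answer: 1 pred

Derivation:
Step 1: prey: 7+2-1=8; pred: 9+0-9=0
First extinction: pred at step 1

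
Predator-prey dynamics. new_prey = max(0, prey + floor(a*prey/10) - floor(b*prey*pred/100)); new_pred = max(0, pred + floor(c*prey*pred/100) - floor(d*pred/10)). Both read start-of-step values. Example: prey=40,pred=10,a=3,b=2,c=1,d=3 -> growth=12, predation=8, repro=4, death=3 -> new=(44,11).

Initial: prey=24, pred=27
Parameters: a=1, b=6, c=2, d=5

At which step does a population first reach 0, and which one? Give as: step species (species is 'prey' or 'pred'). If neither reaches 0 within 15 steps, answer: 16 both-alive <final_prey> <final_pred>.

Step 1: prey: 24+2-38=0; pred: 27+12-13=26
First extinction: prey at step 1

Answer: 1 prey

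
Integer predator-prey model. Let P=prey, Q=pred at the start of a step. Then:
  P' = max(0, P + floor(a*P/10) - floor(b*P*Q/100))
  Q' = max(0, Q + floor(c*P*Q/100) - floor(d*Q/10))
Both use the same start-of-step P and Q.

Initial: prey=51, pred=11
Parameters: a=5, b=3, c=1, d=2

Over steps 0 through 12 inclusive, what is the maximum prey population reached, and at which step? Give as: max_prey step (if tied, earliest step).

Answer: 65 2

Derivation:
Step 1: prey: 51+25-16=60; pred: 11+5-2=14
Step 2: prey: 60+30-25=65; pred: 14+8-2=20
Step 3: prey: 65+32-39=58; pred: 20+13-4=29
Step 4: prey: 58+29-50=37; pred: 29+16-5=40
Step 5: prey: 37+18-44=11; pred: 40+14-8=46
Step 6: prey: 11+5-15=1; pred: 46+5-9=42
Step 7: prey: 1+0-1=0; pred: 42+0-8=34
Step 8: prey: 0+0-0=0; pred: 34+0-6=28
Step 9: prey: 0+0-0=0; pred: 28+0-5=23
Step 10: prey: 0+0-0=0; pred: 23+0-4=19
Step 11: prey: 0+0-0=0; pred: 19+0-3=16
Step 12: prey: 0+0-0=0; pred: 16+0-3=13
Max prey = 65 at step 2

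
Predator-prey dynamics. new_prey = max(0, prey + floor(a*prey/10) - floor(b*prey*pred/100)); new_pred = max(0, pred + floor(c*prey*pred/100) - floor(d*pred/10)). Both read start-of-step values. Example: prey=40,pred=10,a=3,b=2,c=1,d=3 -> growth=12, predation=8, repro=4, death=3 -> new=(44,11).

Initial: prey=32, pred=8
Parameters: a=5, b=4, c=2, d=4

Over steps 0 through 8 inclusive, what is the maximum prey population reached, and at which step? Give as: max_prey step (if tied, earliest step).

Answer: 42 2

Derivation:
Step 1: prey: 32+16-10=38; pred: 8+5-3=10
Step 2: prey: 38+19-15=42; pred: 10+7-4=13
Step 3: prey: 42+21-21=42; pred: 13+10-5=18
Step 4: prey: 42+21-30=33; pred: 18+15-7=26
Step 5: prey: 33+16-34=15; pred: 26+17-10=33
Step 6: prey: 15+7-19=3; pred: 33+9-13=29
Step 7: prey: 3+1-3=1; pred: 29+1-11=19
Step 8: prey: 1+0-0=1; pred: 19+0-7=12
Max prey = 42 at step 2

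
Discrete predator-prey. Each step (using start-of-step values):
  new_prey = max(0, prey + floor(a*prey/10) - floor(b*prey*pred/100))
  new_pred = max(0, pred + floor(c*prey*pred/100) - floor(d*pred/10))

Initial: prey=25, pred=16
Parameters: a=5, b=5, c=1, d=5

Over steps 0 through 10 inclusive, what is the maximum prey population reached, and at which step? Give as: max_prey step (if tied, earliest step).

Step 1: prey: 25+12-20=17; pred: 16+4-8=12
Step 2: prey: 17+8-10=15; pred: 12+2-6=8
Step 3: prey: 15+7-6=16; pred: 8+1-4=5
Step 4: prey: 16+8-4=20; pred: 5+0-2=3
Step 5: prey: 20+10-3=27; pred: 3+0-1=2
Step 6: prey: 27+13-2=38; pred: 2+0-1=1
Step 7: prey: 38+19-1=56; pred: 1+0-0=1
Step 8: prey: 56+28-2=82; pred: 1+0-0=1
Step 9: prey: 82+41-4=119; pred: 1+0-0=1
Step 10: prey: 119+59-5=173; pred: 1+1-0=2
Max prey = 173 at step 10

Answer: 173 10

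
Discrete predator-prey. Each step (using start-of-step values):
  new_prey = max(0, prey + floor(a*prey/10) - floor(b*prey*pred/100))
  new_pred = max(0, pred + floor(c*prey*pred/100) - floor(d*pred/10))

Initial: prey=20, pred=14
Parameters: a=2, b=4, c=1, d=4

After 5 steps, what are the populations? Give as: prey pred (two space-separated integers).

Step 1: prey: 20+4-11=13; pred: 14+2-5=11
Step 2: prey: 13+2-5=10; pred: 11+1-4=8
Step 3: prey: 10+2-3=9; pred: 8+0-3=5
Step 4: prey: 9+1-1=9; pred: 5+0-2=3
Step 5: prey: 9+1-1=9; pred: 3+0-1=2

Answer: 9 2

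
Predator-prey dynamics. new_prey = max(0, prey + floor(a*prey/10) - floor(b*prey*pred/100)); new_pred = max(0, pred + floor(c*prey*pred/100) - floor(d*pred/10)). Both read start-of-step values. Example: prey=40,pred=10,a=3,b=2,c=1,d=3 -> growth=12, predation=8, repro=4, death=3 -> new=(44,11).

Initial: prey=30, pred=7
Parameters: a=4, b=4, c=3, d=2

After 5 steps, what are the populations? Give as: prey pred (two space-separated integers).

Answer: 0 40

Derivation:
Step 1: prey: 30+12-8=34; pred: 7+6-1=12
Step 2: prey: 34+13-16=31; pred: 12+12-2=22
Step 3: prey: 31+12-27=16; pred: 22+20-4=38
Step 4: prey: 16+6-24=0; pred: 38+18-7=49
Step 5: prey: 0+0-0=0; pred: 49+0-9=40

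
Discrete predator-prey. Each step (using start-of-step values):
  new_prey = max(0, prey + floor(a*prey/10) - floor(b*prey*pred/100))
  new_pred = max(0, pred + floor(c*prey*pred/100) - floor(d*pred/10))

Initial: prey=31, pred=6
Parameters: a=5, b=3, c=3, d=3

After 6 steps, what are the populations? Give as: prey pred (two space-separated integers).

Step 1: prey: 31+15-5=41; pred: 6+5-1=10
Step 2: prey: 41+20-12=49; pred: 10+12-3=19
Step 3: prey: 49+24-27=46; pred: 19+27-5=41
Step 4: prey: 46+23-56=13; pred: 41+56-12=85
Step 5: prey: 13+6-33=0; pred: 85+33-25=93
Step 6: prey: 0+0-0=0; pred: 93+0-27=66

Answer: 0 66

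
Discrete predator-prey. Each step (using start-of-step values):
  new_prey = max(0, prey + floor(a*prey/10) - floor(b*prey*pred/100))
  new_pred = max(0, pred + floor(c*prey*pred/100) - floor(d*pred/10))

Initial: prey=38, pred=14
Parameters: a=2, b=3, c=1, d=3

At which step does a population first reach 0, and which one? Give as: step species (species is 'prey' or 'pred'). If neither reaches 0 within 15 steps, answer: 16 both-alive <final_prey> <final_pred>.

Step 1: prey: 38+7-15=30; pred: 14+5-4=15
Step 2: prey: 30+6-13=23; pred: 15+4-4=15
Step 3: prey: 23+4-10=17; pred: 15+3-4=14
Step 4: prey: 17+3-7=13; pred: 14+2-4=12
Step 5: prey: 13+2-4=11; pred: 12+1-3=10
Step 6: prey: 11+2-3=10; pred: 10+1-3=8
Step 7: prey: 10+2-2=10; pred: 8+0-2=6
Step 8: prey: 10+2-1=11; pred: 6+0-1=5
Step 9: prey: 11+2-1=12; pred: 5+0-1=4
Step 10: prey: 12+2-1=13; pred: 4+0-1=3
Step 11: prey: 13+2-1=14; pred: 3+0-0=3
Step 12: prey: 14+2-1=15; pred: 3+0-0=3
Step 13: prey: 15+3-1=17; pred: 3+0-0=3
Step 14: prey: 17+3-1=19; pred: 3+0-0=3
Step 15: prey: 19+3-1=21; pred: 3+0-0=3
No extinction within 15 steps

Answer: 16 both-alive 21 3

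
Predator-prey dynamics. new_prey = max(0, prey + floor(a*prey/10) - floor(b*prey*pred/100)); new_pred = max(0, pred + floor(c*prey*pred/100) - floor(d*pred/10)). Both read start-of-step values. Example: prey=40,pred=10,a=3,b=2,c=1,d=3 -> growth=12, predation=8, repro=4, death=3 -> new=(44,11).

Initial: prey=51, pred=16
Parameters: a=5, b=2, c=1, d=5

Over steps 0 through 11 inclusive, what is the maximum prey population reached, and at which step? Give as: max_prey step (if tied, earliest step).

Answer: 89 4

Derivation:
Step 1: prey: 51+25-16=60; pred: 16+8-8=16
Step 2: prey: 60+30-19=71; pred: 16+9-8=17
Step 3: prey: 71+35-24=82; pred: 17+12-8=21
Step 4: prey: 82+41-34=89; pred: 21+17-10=28
Step 5: prey: 89+44-49=84; pred: 28+24-14=38
Step 6: prey: 84+42-63=63; pred: 38+31-19=50
Step 7: prey: 63+31-63=31; pred: 50+31-25=56
Step 8: prey: 31+15-34=12; pred: 56+17-28=45
Step 9: prey: 12+6-10=8; pred: 45+5-22=28
Step 10: prey: 8+4-4=8; pred: 28+2-14=16
Step 11: prey: 8+4-2=10; pred: 16+1-8=9
Max prey = 89 at step 4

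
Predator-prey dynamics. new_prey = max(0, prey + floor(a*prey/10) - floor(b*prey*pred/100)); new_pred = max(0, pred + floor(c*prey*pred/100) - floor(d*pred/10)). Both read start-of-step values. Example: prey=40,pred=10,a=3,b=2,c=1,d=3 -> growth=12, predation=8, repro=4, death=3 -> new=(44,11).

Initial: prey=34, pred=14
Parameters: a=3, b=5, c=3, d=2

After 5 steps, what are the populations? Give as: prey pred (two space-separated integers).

Answer: 0 20

Derivation:
Step 1: prey: 34+10-23=21; pred: 14+14-2=26
Step 2: prey: 21+6-27=0; pred: 26+16-5=37
Step 3: prey: 0+0-0=0; pred: 37+0-7=30
Step 4: prey: 0+0-0=0; pred: 30+0-6=24
Step 5: prey: 0+0-0=0; pred: 24+0-4=20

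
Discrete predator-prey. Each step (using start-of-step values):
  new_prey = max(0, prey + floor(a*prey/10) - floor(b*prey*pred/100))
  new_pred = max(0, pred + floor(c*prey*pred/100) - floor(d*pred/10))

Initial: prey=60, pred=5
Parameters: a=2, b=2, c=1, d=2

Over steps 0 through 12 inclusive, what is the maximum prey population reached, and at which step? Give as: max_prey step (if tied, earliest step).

Answer: 70 2

Derivation:
Step 1: prey: 60+12-6=66; pred: 5+3-1=7
Step 2: prey: 66+13-9=70; pred: 7+4-1=10
Step 3: prey: 70+14-14=70; pred: 10+7-2=15
Step 4: prey: 70+14-21=63; pred: 15+10-3=22
Step 5: prey: 63+12-27=48; pred: 22+13-4=31
Step 6: prey: 48+9-29=28; pred: 31+14-6=39
Step 7: prey: 28+5-21=12; pred: 39+10-7=42
Step 8: prey: 12+2-10=4; pred: 42+5-8=39
Step 9: prey: 4+0-3=1; pred: 39+1-7=33
Step 10: prey: 1+0-0=1; pred: 33+0-6=27
Step 11: prey: 1+0-0=1; pred: 27+0-5=22
Step 12: prey: 1+0-0=1; pred: 22+0-4=18
Max prey = 70 at step 2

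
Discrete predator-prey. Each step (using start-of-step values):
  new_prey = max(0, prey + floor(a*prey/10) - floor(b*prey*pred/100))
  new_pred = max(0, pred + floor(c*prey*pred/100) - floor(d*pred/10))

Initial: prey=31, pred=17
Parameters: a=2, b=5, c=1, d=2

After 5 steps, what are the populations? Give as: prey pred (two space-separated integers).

Answer: 1 10

Derivation:
Step 1: prey: 31+6-26=11; pred: 17+5-3=19
Step 2: prey: 11+2-10=3; pred: 19+2-3=18
Step 3: prey: 3+0-2=1; pred: 18+0-3=15
Step 4: prey: 1+0-0=1; pred: 15+0-3=12
Step 5: prey: 1+0-0=1; pred: 12+0-2=10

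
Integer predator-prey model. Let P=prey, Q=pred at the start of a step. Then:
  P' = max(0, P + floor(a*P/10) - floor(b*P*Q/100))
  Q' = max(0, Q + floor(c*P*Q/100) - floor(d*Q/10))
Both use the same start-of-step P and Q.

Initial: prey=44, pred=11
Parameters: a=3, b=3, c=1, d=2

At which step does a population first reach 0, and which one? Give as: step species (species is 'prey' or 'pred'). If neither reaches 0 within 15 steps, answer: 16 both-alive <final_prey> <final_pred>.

Answer: 16 both-alive 2 5

Derivation:
Step 1: prey: 44+13-14=43; pred: 11+4-2=13
Step 2: prey: 43+12-16=39; pred: 13+5-2=16
Step 3: prey: 39+11-18=32; pred: 16+6-3=19
Step 4: prey: 32+9-18=23; pred: 19+6-3=22
Step 5: prey: 23+6-15=14; pred: 22+5-4=23
Step 6: prey: 14+4-9=9; pred: 23+3-4=22
Step 7: prey: 9+2-5=6; pred: 22+1-4=19
Step 8: prey: 6+1-3=4; pred: 19+1-3=17
Step 9: prey: 4+1-2=3; pred: 17+0-3=14
Step 10: prey: 3+0-1=2; pred: 14+0-2=12
Step 11: prey: 2+0-0=2; pred: 12+0-2=10
Step 12: prey: 2+0-0=2; pred: 10+0-2=8
Step 13: prey: 2+0-0=2; pred: 8+0-1=7
Step 14: prey: 2+0-0=2; pred: 7+0-1=6
Step 15: prey: 2+0-0=2; pred: 6+0-1=5
No extinction within 15 steps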